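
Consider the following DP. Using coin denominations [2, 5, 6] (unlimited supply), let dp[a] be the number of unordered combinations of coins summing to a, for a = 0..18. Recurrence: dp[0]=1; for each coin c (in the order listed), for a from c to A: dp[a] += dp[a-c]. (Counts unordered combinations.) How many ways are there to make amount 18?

6

after  coin     0     1     2     3     4     5     6     7     8     9    10    11    12    13    14    15    16    17    18
          2     1     0     1     0     1     0     1     0     1     0     1     0     1     0     1     0     1     0     1
          5     1     0     1     0     1     1     1     1     1     1     2     1     2     1     2     2     2     2     2
          6     1     0     1     0     1     1     2     1     2     1     3     2     4     2     4     3     5     4     6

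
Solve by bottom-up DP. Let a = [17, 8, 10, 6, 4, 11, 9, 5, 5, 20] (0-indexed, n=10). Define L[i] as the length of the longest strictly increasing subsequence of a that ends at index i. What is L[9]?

   i    0    1    2    3    4    5    6    7    8    9
a[i]   17    8   10    6    4   11    9    5    5   20
L[i]    1    1    2    1    1    3    2    2    2    4

4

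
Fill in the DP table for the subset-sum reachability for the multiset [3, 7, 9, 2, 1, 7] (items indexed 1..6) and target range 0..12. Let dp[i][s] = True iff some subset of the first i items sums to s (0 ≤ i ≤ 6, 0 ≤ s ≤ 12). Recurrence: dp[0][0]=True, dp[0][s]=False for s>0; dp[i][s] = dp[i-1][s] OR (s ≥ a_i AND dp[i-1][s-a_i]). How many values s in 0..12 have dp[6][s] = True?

i\s   0   1   2   3   4   5   6   7   8   9  10  11  12
  0   T   F   F   F   F   F   F   F   F   F   F   F   F
  1   T   F   F   T   F   F   F   F   F   F   F   F   F
  2   T   F   F   T   F   F   F   T   F   F   T   F   F
  3   T   F   F   T   F   F   F   T   F   T   T   F   T
  4   T   F   T   T   F   T   F   T   F   T   T   T   T
  5   T   T   T   T   T   T   T   T   T   T   T   T   T
  6   T   T   T   T   T   T   T   T   T   T   T   T   T

13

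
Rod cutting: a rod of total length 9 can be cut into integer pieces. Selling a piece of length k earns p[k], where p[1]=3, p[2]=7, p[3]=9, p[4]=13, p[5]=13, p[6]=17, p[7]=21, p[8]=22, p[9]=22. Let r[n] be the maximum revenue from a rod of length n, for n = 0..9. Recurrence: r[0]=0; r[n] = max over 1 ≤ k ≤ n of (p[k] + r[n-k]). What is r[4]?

   n    0    1    2    3    4    5    6    7    8    9
r[n]    0    3    7   10   14   17   21   24   28   31

14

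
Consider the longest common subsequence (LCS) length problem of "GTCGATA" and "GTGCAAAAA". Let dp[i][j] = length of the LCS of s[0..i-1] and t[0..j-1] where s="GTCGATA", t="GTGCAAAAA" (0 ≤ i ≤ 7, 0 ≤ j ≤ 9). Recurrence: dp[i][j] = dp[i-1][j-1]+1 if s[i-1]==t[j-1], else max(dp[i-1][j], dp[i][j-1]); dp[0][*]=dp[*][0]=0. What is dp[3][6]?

3

   ''  G  T  G  C  A  A  A  A  A
''  0  0  0  0  0  0  0  0  0  0
 G  0  1  1  1  1  1  1  1  1  1
 T  0  1  2  2  2  2  2  2  2  2
 C  0  1  2  2  3  3  3  3  3  3
 G  0  1  2  3  3  3  3  3  3  3
 A  0  1  2  3  3  4  4  4  4  4
 T  0  1  2  3  3  4  4  4  4  4
 A  0  1  2  3  3  4  5  5  5  5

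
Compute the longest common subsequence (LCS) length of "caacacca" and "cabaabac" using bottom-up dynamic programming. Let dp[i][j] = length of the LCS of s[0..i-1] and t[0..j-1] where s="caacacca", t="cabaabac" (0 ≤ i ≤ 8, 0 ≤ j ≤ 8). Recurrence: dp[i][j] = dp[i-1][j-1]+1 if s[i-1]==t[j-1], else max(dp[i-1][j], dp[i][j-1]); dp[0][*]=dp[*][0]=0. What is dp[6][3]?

2

   ''  c  a  b  a  a  b  a  c
''  0  0  0  0  0  0  0  0  0
 c  0  1  1  1  1  1  1  1  1
 a  0  1  2  2  2  2  2  2  2
 a  0  1  2  2  3  3  3  3  3
 c  0  1  2  2  3  3  3  3  4
 a  0  1  2  2  3  4  4  4  4
 c  0  1  2  2  3  4  4  4  5
 c  0  1  2  2  3  4  4  4  5
 a  0  1  2  2  3  4  4  5  5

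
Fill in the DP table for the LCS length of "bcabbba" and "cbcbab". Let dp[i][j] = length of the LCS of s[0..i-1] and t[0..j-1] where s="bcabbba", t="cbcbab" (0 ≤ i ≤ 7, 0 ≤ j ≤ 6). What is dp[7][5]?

   ''  c  b  c  b  a  b
''  0  0  0  0  0  0  0
 b  0  0  1  1  1  1  1
 c  0  1  1  2  2  2  2
 a  0  1  1  2  2  3  3
 b  0  1  2  2  3  3  4
 b  0  1  2  2  3  3  4
 b  0  1  2  2  3  3  4
 a  0  1  2  2  3  4  4

4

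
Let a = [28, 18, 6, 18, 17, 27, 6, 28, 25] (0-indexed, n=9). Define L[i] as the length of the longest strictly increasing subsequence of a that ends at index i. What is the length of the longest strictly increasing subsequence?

   i    0    1    2    3    4    5    6    7    8
a[i]   28   18    6   18   17   27    6   28   25
L[i]    1    1    1    2    2    3    1    4    3

4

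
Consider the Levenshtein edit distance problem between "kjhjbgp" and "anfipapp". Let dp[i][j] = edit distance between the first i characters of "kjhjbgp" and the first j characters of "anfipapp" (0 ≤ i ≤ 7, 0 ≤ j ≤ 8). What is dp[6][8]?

8

   ''  a  n  f  i  p  a  p  p
''  0  1  2  3  4  5  6  7  8
 k  1  1  2  3  4  5  6  7  8
 j  2  2  2  3  4  5  6  7  8
 h  3  3  3  3  4  5  6  7  8
 j  4  4  4  4  4  5  6  7  8
 b  5  5  5  5  5  5  6  7  8
 g  6  6  6  6  6  6  6  7  8
 p  7  7  7  7  7  6  7  6  7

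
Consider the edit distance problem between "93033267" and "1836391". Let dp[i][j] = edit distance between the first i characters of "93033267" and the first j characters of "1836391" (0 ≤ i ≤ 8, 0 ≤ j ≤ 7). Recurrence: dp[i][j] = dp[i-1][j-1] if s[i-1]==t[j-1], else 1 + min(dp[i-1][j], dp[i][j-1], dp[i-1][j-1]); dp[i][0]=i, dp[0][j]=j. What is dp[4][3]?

3

   ''  1  8  3  6  3  9  1
''  0  1  2  3  4  5  6  7
 9  1  1  2  3  4  5  5  6
 3  2  2  2  2  3  4  5  6
 0  3  3  3  3  3  4  5  6
 3  4  4  4  3  4  3  4  5
 3  5  5  5  4  4  4  4  5
 2  6  6  6  5  5  5  5  5
 6  7  7  7  6  5  6  6  6
 7  8  8  8  7  6  6  7  7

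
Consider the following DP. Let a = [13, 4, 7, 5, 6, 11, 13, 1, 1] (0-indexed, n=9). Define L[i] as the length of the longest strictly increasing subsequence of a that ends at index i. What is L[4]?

   i    0    1    2    3    4    5    6    7    8
a[i]   13    4    7    5    6   11   13    1    1
L[i]    1    1    2    2    3    4    5    1    1

3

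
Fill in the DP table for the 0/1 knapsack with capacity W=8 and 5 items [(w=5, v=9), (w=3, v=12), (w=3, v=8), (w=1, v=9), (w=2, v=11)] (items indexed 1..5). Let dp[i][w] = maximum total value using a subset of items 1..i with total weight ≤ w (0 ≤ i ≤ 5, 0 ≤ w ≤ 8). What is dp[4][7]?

29

i\w   0   1   2   3   4   5   6   7   8
  0   0   0   0   0   0   0   0   0   0
  1   0   0   0   0   0   9   9   9   9
  2   0   0   0  12  12  12  12  12  21
  3   0   0   0  12  12  12  20  20  21
  4   0   9   9  12  21  21  21  29  29
  5   0   9  11  20  21  23  32  32  32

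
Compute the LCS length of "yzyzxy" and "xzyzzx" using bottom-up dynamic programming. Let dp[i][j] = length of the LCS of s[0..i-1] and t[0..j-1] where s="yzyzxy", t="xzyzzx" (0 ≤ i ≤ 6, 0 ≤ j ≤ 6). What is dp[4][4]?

3

   ''  x  z  y  z  z  x
''  0  0  0  0  0  0  0
 y  0  0  0  1  1  1  1
 z  0  0  1  1  2  2  2
 y  0  0  1  2  2  2  2
 z  0  0  1  2  3  3  3
 x  0  1  1  2  3  3  4
 y  0  1  1  2  3  3  4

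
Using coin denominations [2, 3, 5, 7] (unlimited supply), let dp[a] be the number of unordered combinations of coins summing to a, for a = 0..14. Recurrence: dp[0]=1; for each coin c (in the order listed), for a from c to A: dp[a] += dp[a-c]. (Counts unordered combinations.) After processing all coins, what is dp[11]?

5

after  coin     0     1     2     3     4     5     6     7     8     9    10    11    12    13    14
          2     1     0     1     0     1     0     1     0     1     0     1     0     1     0     1
          3     1     0     1     1     1     1     2     1     2     2     2     2     3     2     3
          5     1     0     1     1     1     2     2     2     3     3     4     4     5     5     6
          7     1     0     1     1     1     2     2     3     3     4     5     5     7     7     9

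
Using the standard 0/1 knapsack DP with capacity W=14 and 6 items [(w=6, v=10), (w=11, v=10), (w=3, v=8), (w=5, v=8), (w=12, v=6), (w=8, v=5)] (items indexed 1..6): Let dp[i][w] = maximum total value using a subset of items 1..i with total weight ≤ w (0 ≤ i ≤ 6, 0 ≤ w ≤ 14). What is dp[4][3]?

i\w   0   1   2   3   4   5   6   7   8   9  10  11  12  13  14
  0   0   0   0   0   0   0   0   0   0   0   0   0   0   0   0
  1   0   0   0   0   0   0  10  10  10  10  10  10  10  10  10
  2   0   0   0   0   0   0  10  10  10  10  10  10  10  10  10
  3   0   0   0   8   8   8  10  10  10  18  18  18  18  18  18
  4   0   0   0   8   8   8  10  10  16  18  18  18  18  18  26
  5   0   0   0   8   8   8  10  10  16  18  18  18  18  18  26
  6   0   0   0   8   8   8  10  10  16  18  18  18  18  18  26

8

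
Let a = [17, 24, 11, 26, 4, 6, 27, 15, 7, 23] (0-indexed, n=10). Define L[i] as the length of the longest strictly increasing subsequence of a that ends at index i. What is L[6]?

4

   i    0    1    2    3    4    5    6    7    8    9
a[i]   17   24   11   26    4    6   27   15    7   23
L[i]    1    2    1    3    1    2    4    3    3    4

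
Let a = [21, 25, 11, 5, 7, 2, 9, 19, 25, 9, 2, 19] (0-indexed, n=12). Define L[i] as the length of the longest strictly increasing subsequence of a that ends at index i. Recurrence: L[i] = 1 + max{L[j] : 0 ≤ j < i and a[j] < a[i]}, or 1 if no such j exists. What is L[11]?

4

   i    0    1    2    3    4    5    6    7    8    9   10   11
a[i]   21   25   11    5    7    2    9   19   25    9    2   19
L[i]    1    2    1    1    2    1    3    4    5    3    1    4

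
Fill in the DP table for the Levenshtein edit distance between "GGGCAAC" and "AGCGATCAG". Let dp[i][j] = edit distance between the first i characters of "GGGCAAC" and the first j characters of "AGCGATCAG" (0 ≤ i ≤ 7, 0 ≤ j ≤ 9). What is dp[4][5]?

3

   ''  A  G  C  G  A  T  C  A  G
''  0  1  2  3  4  5  6  7  8  9
 G  1  1  1  2  3  4  5  6  7  8
 G  2  2  1  2  2  3  4  5  6  7
 G  3  3  2  2  2  3  4  5  6  6
 C  4  4  3  2  3  3  4  4  5  6
 A  5  4  4  3  3  3  4  5  4  5
 A  6  5  5  4  4  3  4  5  5  5
 C  7  6  6  5  5  4  4  4  5  6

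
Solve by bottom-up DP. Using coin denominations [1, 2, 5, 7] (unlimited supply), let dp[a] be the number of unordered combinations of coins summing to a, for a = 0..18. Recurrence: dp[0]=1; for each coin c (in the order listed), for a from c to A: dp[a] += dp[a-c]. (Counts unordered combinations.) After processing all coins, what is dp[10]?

12

after  coin     0     1     2     3     4     5     6     7     8     9    10    11    12    13    14    15    16    17    18
          1     1     1     1     1     1     1     1     1     1     1     1     1     1     1     1     1     1     1     1
          2     1     1     2     2     3     3     4     4     5     5     6     6     7     7     8     8     9     9    10
          5     1     1     2     2     3     4     5     6     7     8    10    11    13    14    16    18    20    22    24
          7     1     1     2     2     3     4     5     7     8    10    12    14    17    19    23    26    30    34    38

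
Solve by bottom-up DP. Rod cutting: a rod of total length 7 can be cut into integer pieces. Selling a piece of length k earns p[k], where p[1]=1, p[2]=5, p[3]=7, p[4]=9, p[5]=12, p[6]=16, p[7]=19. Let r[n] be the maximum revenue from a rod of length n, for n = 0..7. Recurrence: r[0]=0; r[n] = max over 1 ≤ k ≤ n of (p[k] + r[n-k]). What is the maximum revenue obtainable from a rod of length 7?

19

   n    0    1    2    3    4    5    6    7
r[n]    0    1    5    7   10   12   16   19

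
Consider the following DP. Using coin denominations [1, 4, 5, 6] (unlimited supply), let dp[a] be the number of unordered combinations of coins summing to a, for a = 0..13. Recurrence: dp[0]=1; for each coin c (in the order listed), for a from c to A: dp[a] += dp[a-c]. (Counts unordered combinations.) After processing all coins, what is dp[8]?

after  coin     0     1     2     3     4     5     6     7     8     9    10    11    12    13
          1     1     1     1     1     1     1     1     1     1     1     1     1     1     1
          4     1     1     1     1     2     2     2     2     3     3     3     3     4     4
          5     1     1     1     1     2     3     3     3     4     5     6     6     7     8
          6     1     1     1     1     2     3     4     4     5     6     8     9    11    12

5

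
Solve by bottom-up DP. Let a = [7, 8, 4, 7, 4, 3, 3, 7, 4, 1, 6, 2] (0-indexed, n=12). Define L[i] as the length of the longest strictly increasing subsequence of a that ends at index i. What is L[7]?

2

   i    0    1    2    3    4    5    6    7    8    9   10   11
a[i]    7    8    4    7    4    3    3    7    4    1    6    2
L[i]    1    2    1    2    1    1    1    2    2    1    3    2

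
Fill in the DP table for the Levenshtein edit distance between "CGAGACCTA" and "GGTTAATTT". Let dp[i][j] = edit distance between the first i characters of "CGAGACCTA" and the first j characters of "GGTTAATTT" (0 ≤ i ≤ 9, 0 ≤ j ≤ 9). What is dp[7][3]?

5

   ''  G  G  T  T  A  A  T  T  T
''  0  1  2  3  4  5  6  7  8  9
 C  1  1  2  3  4  5  6  7  8  9
 G  2  1  1  2  3  4  5  6  7  8
 A  3  2  2  2  3  3  4  5  6  7
 G  4  3  2  3  3  4  4  5  6  7
 A  5  4  3  3  4  3  4  5  6  7
 C  6  5  4  4  4  4  4  5  6  7
 C  7  6  5  5  5  5  5  5  6  7
 T  8  7  6  5  5  6  6  5  5  6
 A  9  8  7  6  6  5  6  6  6  6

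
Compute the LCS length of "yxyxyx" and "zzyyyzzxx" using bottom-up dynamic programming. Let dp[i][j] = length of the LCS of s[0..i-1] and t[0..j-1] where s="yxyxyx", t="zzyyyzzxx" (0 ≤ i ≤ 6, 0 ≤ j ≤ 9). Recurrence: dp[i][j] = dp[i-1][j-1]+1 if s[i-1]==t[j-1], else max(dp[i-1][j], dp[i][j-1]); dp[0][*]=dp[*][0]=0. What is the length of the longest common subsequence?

   ''  z  z  y  y  y  z  z  x  x
''  0  0  0  0  0  0  0  0  0  0
 y  0  0  0  1  1  1  1  1  1  1
 x  0  0  0  1  1  1  1  1  2  2
 y  0  0  0  1  2  2  2  2  2  2
 x  0  0  0  1  2  2  2  2  3  3
 y  0  0  0  1  2  3  3  3  3  3
 x  0  0  0  1  2  3  3  3  4  4

4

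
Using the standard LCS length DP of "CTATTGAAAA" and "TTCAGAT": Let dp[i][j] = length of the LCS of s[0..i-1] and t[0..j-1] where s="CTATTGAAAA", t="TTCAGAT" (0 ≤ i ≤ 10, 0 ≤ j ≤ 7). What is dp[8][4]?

   ''  T  T  C  A  G  A  T
''  0  0  0  0  0  0  0  0
 C  0  0  0  1  1  1  1  1
 T  0  1  1  1  1  1  1  2
 A  0  1  1  1  2  2  2  2
 T  0  1  2  2  2  2  2  3
 T  0  1  2  2  2  2  2  3
 G  0  1  2  2  2  3  3  3
 A  0  1  2  2  3  3  4  4
 A  0  1  2  2  3  3  4  4
 A  0  1  2  2  3  3  4  4
 A  0  1  2  2  3  3  4  4

3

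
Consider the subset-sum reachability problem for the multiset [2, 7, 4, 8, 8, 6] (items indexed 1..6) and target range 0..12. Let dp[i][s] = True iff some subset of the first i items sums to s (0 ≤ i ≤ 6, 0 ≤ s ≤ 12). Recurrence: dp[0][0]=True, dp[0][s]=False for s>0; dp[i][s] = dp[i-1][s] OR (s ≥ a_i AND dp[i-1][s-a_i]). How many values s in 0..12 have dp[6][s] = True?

10

i\s   0   1   2   3   4   5   6   7   8   9  10  11  12
  0   T   F   F   F   F   F   F   F   F   F   F   F   F
  1   T   F   T   F   F   F   F   F   F   F   F   F   F
  2   T   F   T   F   F   F   F   T   F   T   F   F   F
  3   T   F   T   F   T   F   T   T   F   T   F   T   F
  4   T   F   T   F   T   F   T   T   T   T   T   T   T
  5   T   F   T   F   T   F   T   T   T   T   T   T   T
  6   T   F   T   F   T   F   T   T   T   T   T   T   T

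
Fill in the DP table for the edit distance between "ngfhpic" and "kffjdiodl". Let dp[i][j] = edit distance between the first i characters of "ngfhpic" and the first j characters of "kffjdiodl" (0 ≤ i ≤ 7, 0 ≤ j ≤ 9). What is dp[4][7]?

6

   ''  k  f  f  j  d  i  o  d  l
''  0  1  2  3  4  5  6  7  8  9
 n  1  1  2  3  4  5  6  7  8  9
 g  2  2  2  3  4  5  6  7  8  9
 f  3  3  2  2  3  4  5  6  7  8
 h  4  4  3  3  3  4  5  6  7  8
 p  5  5  4  4  4  4  5  6  7  8
 i  6  6  5  5  5  5  4  5  6  7
 c  7  7  6  6  6  6  5  5  6  7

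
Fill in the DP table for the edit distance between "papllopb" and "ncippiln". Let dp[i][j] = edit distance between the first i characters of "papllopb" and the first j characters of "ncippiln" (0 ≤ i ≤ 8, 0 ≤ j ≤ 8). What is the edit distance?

8

   ''  n  c  i  p  p  i  l  n
''  0  1  2  3  4  5  6  7  8
 p  1  1  2  3  3  4  5  6  7
 a  2  2  2  3  4  4  5  6  7
 p  3  3  3  3  3  4  5  6  7
 l  4  4  4  4  4  4  5  5  6
 l  5  5  5  5  5  5  5  5  6
 o  6  6  6  6  6  6  6  6  6
 p  7  7  7  7  6  6  7  7  7
 b  8  8  8  8  7  7  7  8  8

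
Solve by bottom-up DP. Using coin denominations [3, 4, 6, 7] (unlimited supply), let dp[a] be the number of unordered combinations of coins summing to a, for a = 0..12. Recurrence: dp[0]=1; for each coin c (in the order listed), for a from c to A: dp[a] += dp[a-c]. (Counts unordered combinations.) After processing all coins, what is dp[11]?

after  coin     0     1     2     3     4     5     6     7     8     9    10    11    12
          3     1     0     0     1     0     0     1     0     0     1     0     0     1
          4     1     0     0     1     1     0     1     1     1     1     1     1     2
          6     1     0     0     1     1     0     2     1     1     2     2     1     4
          7     1     0     0     1     1     0     2     2     1     2     3     2     4

2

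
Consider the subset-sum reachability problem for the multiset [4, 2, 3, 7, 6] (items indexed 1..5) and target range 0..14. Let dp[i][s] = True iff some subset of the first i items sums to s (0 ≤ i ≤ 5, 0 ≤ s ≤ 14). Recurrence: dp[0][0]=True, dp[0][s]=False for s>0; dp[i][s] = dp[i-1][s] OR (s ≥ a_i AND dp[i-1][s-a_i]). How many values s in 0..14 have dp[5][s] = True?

14

i\s   0   1   2   3   4   5   6   7   8   9  10  11  12  13  14
  0   T   F   F   F   F   F   F   F   F   F   F   F   F   F   F
  1   T   F   F   F   T   F   F   F   F   F   F   F   F   F   F
  2   T   F   T   F   T   F   T   F   F   F   F   F   F   F   F
  3   T   F   T   T   T   T   T   T   F   T   F   F   F   F   F
  4   T   F   T   T   T   T   T   T   F   T   T   T   T   T   T
  5   T   F   T   T   T   T   T   T   T   T   T   T   T   T   T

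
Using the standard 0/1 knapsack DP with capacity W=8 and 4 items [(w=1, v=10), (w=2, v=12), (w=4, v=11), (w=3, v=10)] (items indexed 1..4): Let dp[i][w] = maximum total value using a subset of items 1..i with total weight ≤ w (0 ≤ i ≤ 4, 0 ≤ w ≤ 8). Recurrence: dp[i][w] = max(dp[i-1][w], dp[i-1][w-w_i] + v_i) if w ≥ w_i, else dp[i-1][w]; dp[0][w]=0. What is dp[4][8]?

33

i\w   0   1   2   3   4   5   6   7   8
  0   0   0   0   0   0   0   0   0   0
  1   0  10  10  10  10  10  10  10  10
  2   0  10  12  22  22  22  22  22  22
  3   0  10  12  22  22  22  23  33  33
  4   0  10  12  22  22  22  32  33  33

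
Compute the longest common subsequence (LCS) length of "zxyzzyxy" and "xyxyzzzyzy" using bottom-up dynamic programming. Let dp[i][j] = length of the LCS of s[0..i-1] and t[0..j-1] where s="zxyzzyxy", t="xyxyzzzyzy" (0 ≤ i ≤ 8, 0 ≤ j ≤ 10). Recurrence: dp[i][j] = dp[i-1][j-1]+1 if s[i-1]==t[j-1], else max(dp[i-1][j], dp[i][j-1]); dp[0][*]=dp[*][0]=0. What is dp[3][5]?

   ''  x  y  x  y  z  z  z  y  z  y
''  0  0  0  0  0  0  0  0  0  0  0
 z  0  0  0  0  0  1  1  1  1  1  1
 x  0  1  1  1  1  1  1  1  1  1  1
 y  0  1  2  2  2  2  2  2  2  2  2
 z  0  1  2  2  2  3  3  3  3  3  3
 z  0  1  2  2  2  3  4  4  4  4  4
 y  0  1  2  2  3  3  4  4  5  5  5
 x  0  1  2  3  3  3  4  4  5  5  5
 y  0  1  2  3  4  4  4  4  5  5  6

2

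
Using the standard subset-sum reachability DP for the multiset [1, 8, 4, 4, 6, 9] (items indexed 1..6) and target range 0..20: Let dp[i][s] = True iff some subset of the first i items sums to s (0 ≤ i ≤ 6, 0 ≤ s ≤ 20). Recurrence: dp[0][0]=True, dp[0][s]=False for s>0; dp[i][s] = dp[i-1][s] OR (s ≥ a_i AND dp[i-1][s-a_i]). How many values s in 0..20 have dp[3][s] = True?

8

i\s   0   1   2   3   4   5   6   7   8   9  10  11  12  13  14  15  16  17  18  19  20
  0   T   F   F   F   F   F   F   F   F   F   F   F   F   F   F   F   F   F   F   F   F
  1   T   T   F   F   F   F   F   F   F   F   F   F   F   F   F   F   F   F   F   F   F
  2   T   T   F   F   F   F   F   F   T   T   F   F   F   F   F   F   F   F   F   F   F
  3   T   T   F   F   T   T   F   F   T   T   F   F   T   T   F   F   F   F   F   F   F
  4   T   T   F   F   T   T   F   F   T   T   F   F   T   T   F   F   T   T   F   F   F
  5   T   T   F   F   T   T   T   T   T   T   T   T   T   T   T   T   T   T   T   T   F
  6   T   T   F   F   T   T   T   T   T   T   T   T   T   T   T   T   T   T   T   T   T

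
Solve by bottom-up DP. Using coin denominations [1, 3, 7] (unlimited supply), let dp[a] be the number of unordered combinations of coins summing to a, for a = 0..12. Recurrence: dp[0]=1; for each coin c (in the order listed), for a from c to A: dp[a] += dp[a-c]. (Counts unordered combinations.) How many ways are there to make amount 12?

7

after  coin     0     1     2     3     4     5     6     7     8     9    10    11    12
          1     1     1     1     1     1     1     1     1     1     1     1     1     1
          3     1     1     1     2     2     2     3     3     3     4     4     4     5
          7     1     1     1     2     2     2     3     4     4     5     6     6     7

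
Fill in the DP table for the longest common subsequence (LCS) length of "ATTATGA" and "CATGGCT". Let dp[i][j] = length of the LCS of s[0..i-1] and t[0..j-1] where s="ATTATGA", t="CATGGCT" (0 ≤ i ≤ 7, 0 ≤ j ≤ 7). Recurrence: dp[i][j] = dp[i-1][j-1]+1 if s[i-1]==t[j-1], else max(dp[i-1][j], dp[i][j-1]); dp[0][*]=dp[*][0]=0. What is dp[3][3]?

   ''  C  A  T  G  G  C  T
''  0  0  0  0  0  0  0  0
 A  0  0  1  1  1  1  1  1
 T  0  0  1  2  2  2  2  2
 T  0  0  1  2  2  2  2  3
 A  0  0  1  2  2  2  2  3
 T  0  0  1  2  2  2  2  3
 G  0  0  1  2  3  3  3  3
 A  0  0  1  2  3  3  3  3

2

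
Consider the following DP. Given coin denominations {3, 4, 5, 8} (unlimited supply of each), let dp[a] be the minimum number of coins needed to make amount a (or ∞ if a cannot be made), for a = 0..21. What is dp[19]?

3

 a  0  1  2  3  4  5  6  7  8  9 10 11 12 13 14 15 16 17 18 19 20 21
dp  0  -  -  1  1  1  2  2  1  2  2  2  2  2  3  3  2  3  3  3  3  3
(- denotes ∞ / unreachable)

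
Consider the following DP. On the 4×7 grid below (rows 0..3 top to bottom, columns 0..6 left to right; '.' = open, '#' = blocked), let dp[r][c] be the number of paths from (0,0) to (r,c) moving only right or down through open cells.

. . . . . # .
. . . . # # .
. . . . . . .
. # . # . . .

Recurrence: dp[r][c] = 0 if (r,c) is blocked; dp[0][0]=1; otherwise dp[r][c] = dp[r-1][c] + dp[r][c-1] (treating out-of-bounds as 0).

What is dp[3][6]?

r\c   0   1   2   3   4   5   6
  0   1   1   1   1   1   0   0
  1   1   2   3   4   0   0   0
  2   1   3   6  10  10  10  10
  3   1   0   6   0  10  20  30

30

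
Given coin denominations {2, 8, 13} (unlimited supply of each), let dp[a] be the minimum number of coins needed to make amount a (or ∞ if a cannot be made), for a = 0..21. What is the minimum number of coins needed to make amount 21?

2

 a  0  1  2  3  4  5  6  7  8  9 10 11 12 13 14 15 16 17 18 19 20 21
dp  0  -  1  -  2  -  3  -  1  -  2  -  3  1  4  2  2  3  3  4  4  2
(- denotes ∞ / unreachable)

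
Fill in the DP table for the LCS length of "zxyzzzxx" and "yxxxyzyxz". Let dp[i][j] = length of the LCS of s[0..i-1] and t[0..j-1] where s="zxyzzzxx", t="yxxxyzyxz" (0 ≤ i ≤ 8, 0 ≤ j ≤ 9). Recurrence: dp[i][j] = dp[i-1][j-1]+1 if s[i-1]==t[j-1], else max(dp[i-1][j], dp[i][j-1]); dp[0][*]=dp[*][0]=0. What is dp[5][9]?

4

   ''  y  x  x  x  y  z  y  x  z
''  0  0  0  0  0  0  0  0  0  0
 z  0  0  0  0  0  0  1  1  1  1
 x  0  0  1  1  1  1  1  1  2  2
 y  0  1  1  1  1  2  2  2  2  2
 z  0  1  1  1  1  2  3  3  3  3
 z  0  1  1  1  1  2  3  3  3  4
 z  0  1  1  1  1  2  3  3  3  4
 x  0  1  2  2  2  2  3  3  4  4
 x  0  1  2  3  3  3  3  3  4  4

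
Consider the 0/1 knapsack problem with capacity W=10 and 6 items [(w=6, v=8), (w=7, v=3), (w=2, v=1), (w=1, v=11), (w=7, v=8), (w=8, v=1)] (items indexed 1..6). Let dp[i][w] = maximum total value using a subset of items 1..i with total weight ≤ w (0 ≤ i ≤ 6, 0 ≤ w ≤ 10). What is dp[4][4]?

i\w   0   1   2   3   4   5   6   7   8   9  10
  0   0   0   0   0   0   0   0   0   0   0   0
  1   0   0   0   0   0   0   8   8   8   8   8
  2   0   0   0   0   0   0   8   8   8   8   8
  3   0   0   1   1   1   1   8   8   9   9   9
  4   0  11  11  12  12  12  12  19  19  20  20
  5   0  11  11  12  12  12  12  19  19  20  20
  6   0  11  11  12  12  12  12  19  19  20  20

12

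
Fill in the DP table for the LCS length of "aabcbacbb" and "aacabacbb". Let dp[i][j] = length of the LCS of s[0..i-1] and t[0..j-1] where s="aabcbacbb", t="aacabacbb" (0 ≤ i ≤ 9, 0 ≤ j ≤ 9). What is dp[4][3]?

   ''  a  a  c  a  b  a  c  b  b
''  0  0  0  0  0  0  0  0  0  0
 a  0  1  1  1  1  1  1  1  1  1
 a  0  1  2  2  2  2  2  2  2  2
 b  0  1  2  2  2  3  3  3  3  3
 c  0  1  2  3  3  3  3  4  4  4
 b  0  1  2  3  3  4  4  4  5  5
 a  0  1  2  3  4  4  5  5  5  5
 c  0  1  2  3  4  4  5  6  6  6
 b  0  1  2  3  4  5  5  6  7  7
 b  0  1  2  3  4  5  5  6  7  8

3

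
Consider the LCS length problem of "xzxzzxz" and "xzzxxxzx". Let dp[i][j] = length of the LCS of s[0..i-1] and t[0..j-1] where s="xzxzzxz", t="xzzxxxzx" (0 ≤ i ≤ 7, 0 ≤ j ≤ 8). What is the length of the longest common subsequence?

   ''  x  z  z  x  x  x  z  x
''  0  0  0  0  0  0  0  0  0
 x  0  1  1  1  1  1  1  1  1
 z  0  1  2  2  2  2  2  2  2
 x  0  1  2  2  3  3  3  3  3
 z  0  1  2  3  3  3  3  4  4
 z  0  1  2  3  3  3  3  4  4
 x  0  1  2  3  4  4  4  4  5
 z  0  1  2  3  4  4  4  5  5

5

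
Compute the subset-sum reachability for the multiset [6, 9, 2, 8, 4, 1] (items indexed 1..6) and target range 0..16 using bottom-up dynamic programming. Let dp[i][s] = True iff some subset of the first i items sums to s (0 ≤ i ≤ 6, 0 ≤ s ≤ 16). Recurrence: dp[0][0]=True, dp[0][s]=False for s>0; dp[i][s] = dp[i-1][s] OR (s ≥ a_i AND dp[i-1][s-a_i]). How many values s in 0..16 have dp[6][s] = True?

17

i\s   0   1   2   3   4   5   6   7   8   9  10  11  12  13  14  15  16
  0   T   F   F   F   F   F   F   F   F   F   F   F   F   F   F   F   F
  1   T   F   F   F   F   F   T   F   F   F   F   F   F   F   F   F   F
  2   T   F   F   F   F   F   T   F   F   T   F   F   F   F   F   T   F
  3   T   F   T   F   F   F   T   F   T   T   F   T   F   F   F   T   F
  4   T   F   T   F   F   F   T   F   T   T   T   T   F   F   T   T   T
  5   T   F   T   F   T   F   T   F   T   T   T   T   T   T   T   T   T
  6   T   T   T   T   T   T   T   T   T   T   T   T   T   T   T   T   T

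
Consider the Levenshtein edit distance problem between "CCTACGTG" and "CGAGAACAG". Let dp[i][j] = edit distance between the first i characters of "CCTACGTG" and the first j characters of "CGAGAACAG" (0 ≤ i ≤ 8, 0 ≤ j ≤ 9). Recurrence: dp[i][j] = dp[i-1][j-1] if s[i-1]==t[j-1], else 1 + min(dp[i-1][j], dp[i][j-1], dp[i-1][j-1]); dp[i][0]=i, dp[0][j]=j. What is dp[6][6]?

   ''  C  G  A  G  A  A  C  A  G
''  0  1  2  3  4  5  6  7  8  9
 C  1  0  1  2  3  4  5  6  7  8
 C  2  1  1  2  3  4  5  5  6  7
 T  3  2  2  2  3  4  5  6  6  7
 A  4  3  3  2  3  3  4  5  6  7
 C  5  4  4  3  3  4  4  4  5  6
 G  6  5  4  4  3  4  5  5  5  5
 T  7  6  5  5  4  4  5  6  6  6
 G  8  7  6  6  5  5  5  6  7  6

5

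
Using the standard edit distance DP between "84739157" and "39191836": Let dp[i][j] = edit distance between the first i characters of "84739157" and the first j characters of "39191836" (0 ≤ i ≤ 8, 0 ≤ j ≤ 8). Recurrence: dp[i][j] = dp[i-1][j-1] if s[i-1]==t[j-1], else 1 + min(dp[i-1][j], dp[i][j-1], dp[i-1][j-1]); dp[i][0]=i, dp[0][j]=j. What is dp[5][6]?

6

   ''  3  9  1  9  1  8  3  6
''  0  1  2  3  4  5  6  7  8
 8  1  1  2  3  4  5  5  6  7
 4  2  2  2  3  4  5  6  6  7
 7  3  3  3  3  4  5  6  7  7
 3  4  3  4  4  4  5  6  6  7
 9  5  4  3  4  4  5  6  7  7
 1  6  5  4  3  4  4  5  6  7
 5  7  6  5  4  4  5  5  6  7
 7  8  7  6  5  5  5  6  6  7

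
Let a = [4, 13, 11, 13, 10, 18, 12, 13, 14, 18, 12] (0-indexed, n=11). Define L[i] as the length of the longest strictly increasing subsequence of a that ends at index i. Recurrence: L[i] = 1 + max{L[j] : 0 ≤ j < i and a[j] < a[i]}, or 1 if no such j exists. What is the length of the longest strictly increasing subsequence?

6

   i    0    1    2    3    4    5    6    7    8    9   10
a[i]    4   13   11   13   10   18   12   13   14   18   12
L[i]    1    2    2    3    2    4    3    4    5    6    3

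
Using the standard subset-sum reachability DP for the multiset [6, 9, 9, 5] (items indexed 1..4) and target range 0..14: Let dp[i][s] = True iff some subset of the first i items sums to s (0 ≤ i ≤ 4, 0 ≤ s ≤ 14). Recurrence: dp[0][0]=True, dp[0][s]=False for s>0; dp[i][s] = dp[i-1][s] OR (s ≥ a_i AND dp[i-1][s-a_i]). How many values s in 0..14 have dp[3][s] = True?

i\s   0   1   2   3   4   5   6   7   8   9  10  11  12  13  14
  0   T   F   F   F   F   F   F   F   F   F   F   F   F   F   F
  1   T   F   F   F   F   F   T   F   F   F   F   F   F   F   F
  2   T   F   F   F   F   F   T   F   F   T   F   F   F   F   F
  3   T   F   F   F   F   F   T   F   F   T   F   F   F   F   F
  4   T   F   F   F   F   T   T   F   F   T   F   T   F   F   T

3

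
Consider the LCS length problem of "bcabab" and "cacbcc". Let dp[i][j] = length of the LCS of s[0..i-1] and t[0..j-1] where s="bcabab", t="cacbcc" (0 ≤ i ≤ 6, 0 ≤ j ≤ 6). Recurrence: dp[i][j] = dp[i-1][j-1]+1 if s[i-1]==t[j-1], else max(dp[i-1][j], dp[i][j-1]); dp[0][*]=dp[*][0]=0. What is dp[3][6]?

2

   ''  c  a  c  b  c  c
''  0  0  0  0  0  0  0
 b  0  0  0  0  1  1  1
 c  0  1  1  1  1  2  2
 a  0  1  2  2  2  2  2
 b  0  1  2  2  3  3  3
 a  0  1  2  2  3  3  3
 b  0  1  2  2  3  3  3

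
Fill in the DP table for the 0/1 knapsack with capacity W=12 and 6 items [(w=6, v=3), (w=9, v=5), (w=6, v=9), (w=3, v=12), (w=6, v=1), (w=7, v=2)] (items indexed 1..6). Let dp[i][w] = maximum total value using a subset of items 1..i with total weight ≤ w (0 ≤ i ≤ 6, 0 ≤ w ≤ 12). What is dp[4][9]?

i\w   0   1   2   3   4   5   6   7   8   9  10  11  12
  0   0   0   0   0   0   0   0   0   0   0   0   0   0
  1   0   0   0   0   0   0   3   3   3   3   3   3   3
  2   0   0   0   0   0   0   3   3   3   5   5   5   5
  3   0   0   0   0   0   0   9   9   9   9   9   9  12
  4   0   0   0  12  12  12  12  12  12  21  21  21  21
  5   0   0   0  12  12  12  12  12  12  21  21  21  21
  6   0   0   0  12  12  12  12  12  12  21  21  21  21

21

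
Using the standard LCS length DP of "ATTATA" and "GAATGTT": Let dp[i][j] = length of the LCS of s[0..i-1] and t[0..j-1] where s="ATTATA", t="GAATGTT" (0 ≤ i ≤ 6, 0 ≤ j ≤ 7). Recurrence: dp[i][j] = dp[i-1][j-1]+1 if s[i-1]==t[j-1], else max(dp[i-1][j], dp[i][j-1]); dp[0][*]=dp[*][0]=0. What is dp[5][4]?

   ''  G  A  A  T  G  T  T
''  0  0  0  0  0  0  0  0
 A  0  0  1  1  1  1  1  1
 T  0  0  1  1  2  2  2  2
 T  0  0  1  1  2  2  3  3
 A  0  0  1  2  2  2  3  3
 T  0  0  1  2  3  3  3  4
 A  0  0  1  2  3  3  3  4

3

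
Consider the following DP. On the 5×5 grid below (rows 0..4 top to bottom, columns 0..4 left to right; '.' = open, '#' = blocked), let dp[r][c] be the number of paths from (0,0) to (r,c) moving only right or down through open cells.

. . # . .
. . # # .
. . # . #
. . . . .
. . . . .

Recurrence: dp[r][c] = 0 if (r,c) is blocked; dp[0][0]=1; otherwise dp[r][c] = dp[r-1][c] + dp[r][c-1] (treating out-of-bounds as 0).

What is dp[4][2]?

9

r\c   0   1   2   3   4
  0   1   1   0   0   0
  1   1   2   0   0   0
  2   1   3   0   0   0
  3   1   4   4   4   4
  4   1   5   9  13  17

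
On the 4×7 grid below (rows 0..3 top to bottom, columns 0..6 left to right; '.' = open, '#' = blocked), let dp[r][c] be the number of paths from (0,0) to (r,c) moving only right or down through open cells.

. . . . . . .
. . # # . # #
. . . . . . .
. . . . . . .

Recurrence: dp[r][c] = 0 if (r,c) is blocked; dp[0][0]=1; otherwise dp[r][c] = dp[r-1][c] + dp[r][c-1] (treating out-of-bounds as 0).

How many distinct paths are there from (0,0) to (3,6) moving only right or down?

r\c   0   1   2   3   4   5   6
  0   1   1   1   1   1   1   1
  1   1   2   0   0   1   0   0
  2   1   3   3   3   4   4   4
  3   1   4   7  10  14  18  22

22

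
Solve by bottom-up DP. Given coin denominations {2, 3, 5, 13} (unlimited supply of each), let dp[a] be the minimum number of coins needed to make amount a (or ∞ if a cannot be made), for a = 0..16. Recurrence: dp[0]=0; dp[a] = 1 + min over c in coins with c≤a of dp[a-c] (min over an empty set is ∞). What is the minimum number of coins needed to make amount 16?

 a  0  1  2  3  4  5  6  7  8  9 10 11 12 13 14 15 16
dp  0  -  1  1  2  1  2  2  2  3  2  3  3  1  4  2  2
(- denotes ∞ / unreachable)

2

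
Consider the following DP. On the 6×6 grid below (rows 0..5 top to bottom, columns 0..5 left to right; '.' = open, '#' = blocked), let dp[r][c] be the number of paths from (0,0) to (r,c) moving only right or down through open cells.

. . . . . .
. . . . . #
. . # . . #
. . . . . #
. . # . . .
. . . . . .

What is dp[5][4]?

r\c   0   1   2   3   4   5
  0   1   1   1   1   1   1
  1   1   2   3   4   5   0
  2   1   3   0   4   9   0
  3   1   4   4   8  17   0
  4   1   5   0   8  25  25
  5   1   6   6  14  39  64

39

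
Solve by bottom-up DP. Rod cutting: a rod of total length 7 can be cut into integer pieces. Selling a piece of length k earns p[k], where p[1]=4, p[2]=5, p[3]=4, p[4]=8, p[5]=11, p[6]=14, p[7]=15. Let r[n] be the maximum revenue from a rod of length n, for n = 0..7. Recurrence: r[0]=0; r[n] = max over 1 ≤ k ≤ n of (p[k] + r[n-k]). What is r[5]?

   n    0    1    2    3    4    5    6    7
r[n]    0    4    8   12   16   20   24   28

20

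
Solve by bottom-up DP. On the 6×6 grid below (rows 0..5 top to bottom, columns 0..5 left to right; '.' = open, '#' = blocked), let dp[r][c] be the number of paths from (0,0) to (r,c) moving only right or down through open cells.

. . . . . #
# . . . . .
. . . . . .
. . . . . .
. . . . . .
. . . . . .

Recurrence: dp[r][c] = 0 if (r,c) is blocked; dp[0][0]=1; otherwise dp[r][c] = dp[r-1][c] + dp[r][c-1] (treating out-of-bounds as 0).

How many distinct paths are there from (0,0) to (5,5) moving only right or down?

125

r\c   0   1   2   3   4   5
  0   1   1   1   1   1   0
  1   0   1   2   3   4   4
  2   0   1   3   6  10  14
  3   0   1   4  10  20  34
  4   0   1   5  15  35  69
  5   0   1   6  21  56 125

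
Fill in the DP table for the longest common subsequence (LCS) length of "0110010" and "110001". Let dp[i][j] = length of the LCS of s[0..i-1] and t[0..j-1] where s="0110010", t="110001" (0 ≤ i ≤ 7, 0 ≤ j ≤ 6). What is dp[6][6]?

   ''  1  1  0  0  0  1
''  0  0  0  0  0  0  0
 0  0  0  0  1  1  1  1
 1  0  1  1  1  1  1  2
 1  0  1  2  2  2  2  2
 0  0  1  2  3  3  3  3
 0  0  1  2  3  4  4  4
 1  0  1  2  3  4  4  5
 0  0  1  2  3  4  5  5

5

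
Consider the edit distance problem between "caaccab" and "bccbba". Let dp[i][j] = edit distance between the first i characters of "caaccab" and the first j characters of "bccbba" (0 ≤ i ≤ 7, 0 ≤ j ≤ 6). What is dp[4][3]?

3

   ''  b  c  c  b  b  a
''  0  1  2  3  4  5  6
 c  1  1  1  2  3  4  5
 a  2  2  2  2  3  4  4
 a  3  3  3  3  3  4  4
 c  4  4  3  3  4  4  5
 c  5  5  4  3  4  5  5
 a  6  6  5  4  4  5  5
 b  7  6  6  5  4  4  5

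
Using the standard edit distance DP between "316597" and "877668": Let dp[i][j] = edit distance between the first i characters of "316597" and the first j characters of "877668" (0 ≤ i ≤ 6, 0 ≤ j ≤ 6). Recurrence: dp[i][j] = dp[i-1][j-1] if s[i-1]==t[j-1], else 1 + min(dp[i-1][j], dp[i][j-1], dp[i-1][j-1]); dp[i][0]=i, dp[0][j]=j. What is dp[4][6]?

   ''  8  7  7  6  6  8
''  0  1  2  3  4  5  6
 3  1  1  2  3  4  5  6
 1  2  2  2  3  4  5  6
 6  3  3  3  3  3  4  5
 5  4  4  4  4  4  4  5
 9  5  5  5  5  5  5  5
 7  6  6  5  5  6  6  6

5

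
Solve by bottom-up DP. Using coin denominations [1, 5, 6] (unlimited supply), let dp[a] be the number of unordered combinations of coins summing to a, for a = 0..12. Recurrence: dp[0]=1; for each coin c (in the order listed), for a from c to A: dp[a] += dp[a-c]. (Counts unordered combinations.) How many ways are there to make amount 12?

after  coin     0     1     2     3     4     5     6     7     8     9    10    11    12
          1     1     1     1     1     1     1     1     1     1     1     1     1     1
          5     1     1     1     1     1     2     2     2     2     2     3     3     3
          6     1     1     1     1     1     2     3     3     3     3     4     5     6

6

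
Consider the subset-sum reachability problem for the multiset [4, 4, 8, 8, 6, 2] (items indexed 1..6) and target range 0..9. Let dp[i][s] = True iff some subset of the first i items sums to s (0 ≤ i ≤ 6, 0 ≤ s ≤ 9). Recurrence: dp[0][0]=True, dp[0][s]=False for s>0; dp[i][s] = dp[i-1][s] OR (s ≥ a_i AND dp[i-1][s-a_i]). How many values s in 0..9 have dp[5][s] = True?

i\s   0   1   2   3   4   5   6   7   8   9
  0   T   F   F   F   F   F   F   F   F   F
  1   T   F   F   F   T   F   F   F   F   F
  2   T   F   F   F   T   F   F   F   T   F
  3   T   F   F   F   T   F   F   F   T   F
  4   T   F   F   F   T   F   F   F   T   F
  5   T   F   F   F   T   F   T   F   T   F
  6   T   F   T   F   T   F   T   F   T   F

4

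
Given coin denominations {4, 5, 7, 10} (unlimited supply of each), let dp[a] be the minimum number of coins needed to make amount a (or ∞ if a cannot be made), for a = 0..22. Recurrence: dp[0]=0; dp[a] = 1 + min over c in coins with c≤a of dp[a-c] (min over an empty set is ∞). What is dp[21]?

 a  0  1  2  3  4  5  6  7  8  9 10 11 12 13 14 15 16 17 18 19 20 21 22
dp  0  -  -  -  1  1  -  1  2  2  1  2  2  3  2  2  3  2  3  3  2  3  3
(- denotes ∞ / unreachable)

3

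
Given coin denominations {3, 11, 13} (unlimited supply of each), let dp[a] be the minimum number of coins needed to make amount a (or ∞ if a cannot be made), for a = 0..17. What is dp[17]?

3

 a  0  1  2  3  4  5  6  7  8  9 10 11 12 13 14 15 16 17
dp  0  -  -  1  -  -  2  -  -  3  -  1  4  1  2  5  2  3
(- denotes ∞ / unreachable)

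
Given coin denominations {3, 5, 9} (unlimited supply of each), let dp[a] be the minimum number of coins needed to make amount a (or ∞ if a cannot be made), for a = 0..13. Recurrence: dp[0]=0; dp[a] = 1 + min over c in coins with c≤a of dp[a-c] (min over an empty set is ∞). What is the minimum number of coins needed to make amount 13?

 a  0  1  2  3  4  5  6  7  8  9 10 11 12 13
dp  0  -  -  1  -  1  2  -  2  1  2  3  2  3
(- denotes ∞ / unreachable)

3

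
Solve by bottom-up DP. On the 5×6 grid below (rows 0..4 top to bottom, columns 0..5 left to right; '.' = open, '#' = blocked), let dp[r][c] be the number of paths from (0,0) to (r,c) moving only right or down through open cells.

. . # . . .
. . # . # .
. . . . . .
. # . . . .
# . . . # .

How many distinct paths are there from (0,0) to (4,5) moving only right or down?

12

r\c   0   1   2   3   4   5
  0   1   1   0   0   0   0
  1   1   2   0   0   0   0
  2   1   3   3   3   3   3
  3   1   0   3   6   9  12
  4   0   0   3   9   0  12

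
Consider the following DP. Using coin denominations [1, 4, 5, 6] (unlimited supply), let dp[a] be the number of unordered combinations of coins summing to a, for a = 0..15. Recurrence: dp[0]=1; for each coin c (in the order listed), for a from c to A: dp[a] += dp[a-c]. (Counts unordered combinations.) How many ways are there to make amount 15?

after  coin     0     1     2     3     4     5     6     7     8     9    10    11    12    13    14    15
          1     1     1     1     1     1     1     1     1     1     1     1     1     1     1     1     1
          4     1     1     1     1     2     2     2     2     3     3     3     3     4     4     4     4
          5     1     1     1     1     2     3     3     3     4     5     6     6     7     8     9    10
          6     1     1     1     1     2     3     4     4     5     6     8     9    11    12    14    16

16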